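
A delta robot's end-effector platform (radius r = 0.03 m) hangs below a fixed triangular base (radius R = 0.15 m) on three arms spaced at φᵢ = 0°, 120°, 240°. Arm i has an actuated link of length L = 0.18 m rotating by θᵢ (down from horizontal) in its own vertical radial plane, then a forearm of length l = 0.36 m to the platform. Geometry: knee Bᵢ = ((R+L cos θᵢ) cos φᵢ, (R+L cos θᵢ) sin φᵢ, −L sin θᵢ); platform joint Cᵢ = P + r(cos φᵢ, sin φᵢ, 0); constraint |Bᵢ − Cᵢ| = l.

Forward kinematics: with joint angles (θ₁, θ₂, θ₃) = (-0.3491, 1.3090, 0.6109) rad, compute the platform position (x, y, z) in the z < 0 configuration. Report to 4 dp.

(0.1638, -0.1030, -0.2598)

φ1=0.0°: virtual centre (0.2891, 0.0000, 0.0616), radius l
φ2=120.0°: virtual centre (-0.0833, 0.1443, -0.1739), radius l
O3 = (0.2674·cos240.0°, 0.2674·sin240.0°, -0.1032) = (-0.1337, -0.2316, -0.1032)
eliminate P² terms by subtracting sphere 1 from 2 and 3
plane₁₂: -0.7449x+0.2885y+-0.4709z = -0.0294
Cramer: x(z) = 0.0257-0.5317z;  y(z) = -0.0356+0.2592z
sphere 1 gives Az²+Bz+C=0 with A=1.3499, B=0.1386, C=-0.0551;  B²−4AC=0.3169;  roots -0.2598, 0.1572;  negative root z = -0.2598
x = 0.1638, y = -0.1030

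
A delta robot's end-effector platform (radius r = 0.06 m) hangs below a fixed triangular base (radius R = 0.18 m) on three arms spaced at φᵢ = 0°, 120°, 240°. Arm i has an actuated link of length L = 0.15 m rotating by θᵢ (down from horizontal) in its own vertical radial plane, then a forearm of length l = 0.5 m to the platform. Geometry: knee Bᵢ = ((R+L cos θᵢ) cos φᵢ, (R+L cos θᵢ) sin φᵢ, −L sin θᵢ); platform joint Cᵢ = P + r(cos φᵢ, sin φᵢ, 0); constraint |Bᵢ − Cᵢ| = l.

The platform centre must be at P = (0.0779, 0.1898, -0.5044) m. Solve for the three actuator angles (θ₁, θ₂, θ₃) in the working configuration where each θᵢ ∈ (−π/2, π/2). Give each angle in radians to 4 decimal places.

φ1=0.0° → target in arm frame (0.0779, 0.1898)
  e−x'=0.0421;  (l²−L²−(e−x')²−y'²−z²)/2L = -0.2157
  γ=atan2(-0.5044,0.0421)=-1.4875;  ψ=arccos(-0.4262)=2.0111;  θ1=γ+ψ≈0.5236
φ2=120.0° → target in arm frame (0.1254, -0.1624)
  e−x'=-0.0054;  (l²−L²−(e−x')²−y'²−z²)/2L = -0.1777
  θ2 = atan2(B,A) + arccos(C/0.5044) = 0.3493
rotate P by −φ3: (-0.2033, -0.0274, -0.5044)
  e−x'=0.3233;  (l²−L²−(e−x')²−y'²−z²)/2L = -0.4407
  √(A²+B²)=0.5991;  θ3 = -1.0008+2.3973 ≈ 1.3965

θ₁ = 0.5236, θ₂ = 0.3493, θ₃ = 1.3965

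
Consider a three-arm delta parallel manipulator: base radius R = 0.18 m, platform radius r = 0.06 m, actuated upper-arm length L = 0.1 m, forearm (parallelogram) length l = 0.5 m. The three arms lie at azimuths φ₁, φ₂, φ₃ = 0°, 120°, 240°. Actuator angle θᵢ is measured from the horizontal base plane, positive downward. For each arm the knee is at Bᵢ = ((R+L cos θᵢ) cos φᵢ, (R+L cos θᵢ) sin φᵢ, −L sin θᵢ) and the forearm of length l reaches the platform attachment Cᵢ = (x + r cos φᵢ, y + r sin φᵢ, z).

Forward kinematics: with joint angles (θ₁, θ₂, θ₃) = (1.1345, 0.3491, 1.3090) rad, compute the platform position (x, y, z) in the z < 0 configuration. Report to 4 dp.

φ1=0.0°: virtual centre (0.1623, 0.0000, -0.0906), radius l
φ2=120.0°: virtual centre (-0.1070, 0.1853, -0.0342), radius l
arm 3 at φ=240.0°: (R−r)+L cos θ3 = 0.1459;  O3 = (-0.0729, -0.1263, -0.0966)
|O₂|²−|O₁|² = 0.0124;  |O₃|²−|O₁|² = -0.0039
plane₁₂: -0.5385x+0.3706y+0.1129z = 0.0124
det = 0.3104;  x = -0.0054+0.0776z,  y = 0.0256+-0.1917z
into |P−O₁|² = l²: 1.0428z² + 0.1454z + -0.2130 = 0;  Δ = 0.9097;  z = -0.5270 or 0.3876 → z<0 root = -0.5270
x = -0.0463, y = 0.1267

(-0.0463, 0.1267, -0.5270)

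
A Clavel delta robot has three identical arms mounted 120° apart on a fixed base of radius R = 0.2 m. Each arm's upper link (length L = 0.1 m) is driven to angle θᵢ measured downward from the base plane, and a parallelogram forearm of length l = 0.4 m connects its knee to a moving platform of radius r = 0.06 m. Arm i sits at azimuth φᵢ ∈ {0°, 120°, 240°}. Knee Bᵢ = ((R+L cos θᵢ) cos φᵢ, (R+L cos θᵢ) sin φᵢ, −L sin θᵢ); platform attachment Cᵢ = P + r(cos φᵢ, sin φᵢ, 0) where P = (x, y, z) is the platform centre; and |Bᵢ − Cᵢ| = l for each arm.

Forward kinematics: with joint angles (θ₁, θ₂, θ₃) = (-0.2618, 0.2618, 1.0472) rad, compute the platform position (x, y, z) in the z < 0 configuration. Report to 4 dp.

(0.0955, 0.0795, -0.3399)

arm 1 at φ=0.0°: ρ1 = 0.2366;  S1 = (0.2366, 0.0000, 0.0259)
arm 2 at φ=120.0°: ρ2 = 0.2366;  S2 = (-0.1183, 0.2049, -0.0259)
φ3=240.0°: virtual centre (-0.0950, -0.1645, -0.0866), radius l
|S₂|²−|S₁|² = 0.0000;  |S₃|²−|S₁|² = -0.0130
[-0.7098 0.4098 -0.1035]·P = 0.0000;  [-0.6632 -0.3291 -0.2250]·P = -0.0130
det = 0.5053;  x = 0.0106+-0.2498z,  y = 0.0183+-0.1801z
sphere 1 gives Az²+Bz+C=0 with A=1.0949, B=0.0546, C=-0.1079;  B²−4AC=0.4756;  roots -0.3399, 0.2900;  negative root z = -0.3399
x = 0.0955, y = 0.0795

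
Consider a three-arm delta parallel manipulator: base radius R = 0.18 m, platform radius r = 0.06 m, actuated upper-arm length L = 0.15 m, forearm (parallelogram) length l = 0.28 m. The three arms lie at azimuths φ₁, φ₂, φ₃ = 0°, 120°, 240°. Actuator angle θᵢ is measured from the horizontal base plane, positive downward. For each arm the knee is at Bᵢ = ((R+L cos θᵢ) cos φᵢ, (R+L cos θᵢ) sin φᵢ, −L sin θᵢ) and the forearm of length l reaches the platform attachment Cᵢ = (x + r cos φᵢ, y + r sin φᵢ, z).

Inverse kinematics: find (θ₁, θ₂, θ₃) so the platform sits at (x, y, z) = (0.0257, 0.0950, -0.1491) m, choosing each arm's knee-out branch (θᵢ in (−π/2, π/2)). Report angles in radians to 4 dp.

θ₁ = 0.2617, θ₂ = -0.2621, θ₃ = 1.1342

rotate P by −φ1: (0.0257, 0.0950, -0.1491)
  A cos θ + B sin θ = C:  0.0943·cos θ + -0.1491·sin θ = 0.0525
  θ1 = atan2(B,A) + arccos(C/0.1764) = 0.2617
arm 2 (φ=120.0°): x'=0.0694, y'=-0.0698
  e−x'=0.0506;  (l²−L²−(e−x')²−y'²−z²)/2L = 0.0875
  θ2 = atan2(B,A) + arccos(C/0.1574) = -0.2621
φ3=240.0° → target in arm frame (-0.0951, -0.0252)
  e−x'=0.2151;  (l²−L²−(e−x')²−y'²−z²)/2L = -0.0442
  θ3 = atan2(B,A) + arccos(C/0.2617) = 1.1342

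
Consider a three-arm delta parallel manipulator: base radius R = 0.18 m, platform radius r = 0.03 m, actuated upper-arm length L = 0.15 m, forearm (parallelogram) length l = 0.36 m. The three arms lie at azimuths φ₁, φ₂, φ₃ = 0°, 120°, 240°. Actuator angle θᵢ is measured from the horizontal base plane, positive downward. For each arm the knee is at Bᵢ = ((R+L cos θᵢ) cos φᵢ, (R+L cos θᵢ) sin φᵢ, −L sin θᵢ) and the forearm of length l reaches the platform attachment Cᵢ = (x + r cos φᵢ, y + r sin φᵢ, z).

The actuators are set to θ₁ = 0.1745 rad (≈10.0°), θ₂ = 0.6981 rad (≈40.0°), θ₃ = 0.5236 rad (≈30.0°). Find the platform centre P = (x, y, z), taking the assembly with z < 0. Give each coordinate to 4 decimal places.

(0.0482, -0.0185, -0.2849)

φ1=0.0°: virtual centre (0.2977, 0.0000, -0.0260), radius l
arm 2 at φ=120.0°: (R−r)+L cos θ2 = 0.2649;  S2 = (-0.1325, 0.2294, -0.0964)
arm 3 at φ=240.0°: (R−r)+L cos θ3 = 0.2799;  S3 = (-0.1400, -0.2424, -0.0750)
subtract pairs → two planes through P
[-0.8604 0.4588 -0.1407]·P = -0.0098;  [-0.8753 -0.4848 -0.0979]·P = -0.0053
Cramer: x(z) = 0.0088-0.1382z;  y(z) = -0.0049+0.0476z
sphere 1 gives Az²+Bz+C=0 with A=1.0214, B=0.1315, C=-0.0454;  B²−4AC=0.2029;  roots -0.2849, 0.1562;  negative root z = -0.2849
x = 0.0482, y = -0.0185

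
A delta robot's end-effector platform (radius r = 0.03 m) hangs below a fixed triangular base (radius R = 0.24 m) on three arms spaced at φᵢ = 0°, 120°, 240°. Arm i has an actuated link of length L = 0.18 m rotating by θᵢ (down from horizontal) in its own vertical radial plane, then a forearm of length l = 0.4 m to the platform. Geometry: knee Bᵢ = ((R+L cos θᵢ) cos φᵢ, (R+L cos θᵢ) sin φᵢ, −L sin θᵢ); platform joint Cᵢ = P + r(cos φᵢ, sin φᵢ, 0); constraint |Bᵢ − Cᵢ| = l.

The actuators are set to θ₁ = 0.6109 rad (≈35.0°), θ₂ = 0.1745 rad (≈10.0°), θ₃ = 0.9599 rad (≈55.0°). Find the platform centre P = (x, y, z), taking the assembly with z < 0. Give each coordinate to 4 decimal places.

(0.0005, 0.0767, -0.2666)

φ1=0.0°: virtual centre (0.3574, 0.0000, -0.1032), radius l
arm 2 at φ=120.0°: (R−r)+L cos θ2 = 0.3873;  O2 = (-0.1936, 0.3354, -0.0313)
arm 3 at φ=240.0°: (R−r)+L cos θ3 = 0.3132;  O3 = (-0.1566, -0.2713, -0.1474)
eliminate P² terms by subtracting sphere 1 from 2 and 3
linear system: -1.1022x+0.6708y = 0.0125−0.1440z; -1.0281x+-0.5426y = -0.0186−-0.0884z
det = 1.2876;  x = 0.0044+0.0146z,  y = 0.0259+-0.1906z
into |P−O₁|² = l²: 1.0366z² + 0.1863z + -0.0240 = 0;  Δ = 0.1343;  z = -0.2666 or 0.0869 → z<0 root = -0.2666
x = 0.0005, y = 0.0767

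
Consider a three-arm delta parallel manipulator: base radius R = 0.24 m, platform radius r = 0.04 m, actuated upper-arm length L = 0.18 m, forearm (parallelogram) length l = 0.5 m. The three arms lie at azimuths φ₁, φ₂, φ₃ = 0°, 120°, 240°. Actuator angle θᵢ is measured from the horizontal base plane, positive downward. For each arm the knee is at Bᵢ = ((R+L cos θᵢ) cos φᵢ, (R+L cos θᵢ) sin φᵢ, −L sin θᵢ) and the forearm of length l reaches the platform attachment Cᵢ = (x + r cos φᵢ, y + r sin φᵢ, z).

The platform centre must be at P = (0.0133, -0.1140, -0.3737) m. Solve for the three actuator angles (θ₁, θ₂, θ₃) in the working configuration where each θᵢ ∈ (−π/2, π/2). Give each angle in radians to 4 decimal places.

θ₁ = 0.2618, θ₂ = 0.7853, θ₃ = -0.1744

arm 1 (φ=0.0°): x'=0.0133, y'=-0.1140
  A cos θ + B sin θ = C:  0.1867·cos θ + -0.3737·sin θ = 0.0836
  γ=atan2(-0.3737,0.1867)=-1.1075;  ψ=arccos(0.2001)=1.3693;  θ1=γ+ψ≈0.2618
arm 2 (φ=120.0°): x'=-0.1054, y'=0.0455
  e−x'=0.3054;  (l²−L²−(e−x')²−y'²−z²)/2L = -0.0483
  γ=atan2(-0.3737,0.3054)=-0.8857;  ψ=arccos(-0.1000)=1.6710;  θ2=γ+ψ≈0.7853
rotate P by −φ3: (0.0921, 0.0685, -0.3737)
  e−x'=0.1079;  (l²−L²−(e−x')²−y'²−z²)/2L = 0.1711
  θ3 = atan2(B,A) + arccos(C/0.3890) = -0.1744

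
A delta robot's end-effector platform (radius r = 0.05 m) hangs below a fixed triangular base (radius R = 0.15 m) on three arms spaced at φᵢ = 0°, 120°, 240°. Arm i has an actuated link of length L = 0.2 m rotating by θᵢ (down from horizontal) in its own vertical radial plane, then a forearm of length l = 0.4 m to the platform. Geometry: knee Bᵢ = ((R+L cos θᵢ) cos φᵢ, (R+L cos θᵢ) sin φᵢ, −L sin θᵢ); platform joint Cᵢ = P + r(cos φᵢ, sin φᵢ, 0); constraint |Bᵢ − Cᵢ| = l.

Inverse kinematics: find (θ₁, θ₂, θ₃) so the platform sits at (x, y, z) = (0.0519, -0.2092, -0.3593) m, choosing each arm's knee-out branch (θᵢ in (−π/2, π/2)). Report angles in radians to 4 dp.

θ₁ = 0.5234, θ₂ = 1.3087, θ₃ = 0.0871

φ1=0.0° → target in arm frame (0.0519, -0.2092)
  A=0.0481, B=-0.3593, C=(l²−L²−A²−y'²−z²)/(2L)=-0.1379
  √(A²+B²)=0.3625;  θ1 = -1.4377+1.9611 ≈ 0.5234
φ2=120.0° → target in arm frame (-0.2071, 0.0597)
  e−x'=0.3071;  (l²−L²−(e−x')²−y'²−z²)/2L = -0.2674
  √(A²+B²)=0.4727;  θ2 = -0.8635+2.1722 ≈ 1.3087
φ3=240.0° → target in arm frame (0.1552, 0.1495)
  A cos θ + B sin θ = C:  -0.0552·cos θ + -0.3593·sin θ = -0.0863
  γ=atan2(-0.3593,-0.0552)=-1.7233;  ψ=arccos(-0.2373)=1.8104;  θ3=γ+ψ≈0.0871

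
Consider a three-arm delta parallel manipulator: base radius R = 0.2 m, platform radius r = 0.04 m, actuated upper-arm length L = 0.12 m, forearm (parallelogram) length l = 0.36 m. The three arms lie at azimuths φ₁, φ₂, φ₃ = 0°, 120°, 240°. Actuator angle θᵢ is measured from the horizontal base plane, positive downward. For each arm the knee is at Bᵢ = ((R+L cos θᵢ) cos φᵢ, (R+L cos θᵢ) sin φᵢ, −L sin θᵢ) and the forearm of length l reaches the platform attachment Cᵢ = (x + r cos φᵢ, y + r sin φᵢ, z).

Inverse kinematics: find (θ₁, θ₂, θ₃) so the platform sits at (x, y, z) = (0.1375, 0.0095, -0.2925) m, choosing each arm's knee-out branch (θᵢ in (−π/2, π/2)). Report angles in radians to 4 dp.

θ₁ = -0.3485, θ₂ = 1.0470, θ₃ = 1.1345

arm 1 (φ=0.0°): x'=0.1375, y'=0.0095
  A=0.0225, B=-0.2925, C=(l²−L²−A²−y'²−z²)/(2L)=0.1210
  γ=atan2(-0.2925,0.0225)=-1.4940;  ψ=arccos(0.4126)=1.1455;  θ1=γ+ψ≈-0.3485
φ2=120.0° → target in arm frame (-0.0605, -0.1238)
  A=0.2205, B=-0.2925, C=(l²−L²−A²−y'²−z²)/(2L)=-0.1430
  θ2 = atan2(B,A) + arccos(C/0.3663) = 1.0470
arm 3 (φ=240.0°): x'=-0.0770, y'=0.1143
  A cos θ + B sin θ = C:  0.2370·cos θ + -0.2925·sin θ = -0.1649
  θ3 = atan2(B,A) + arccos(C/0.3764) = 1.1345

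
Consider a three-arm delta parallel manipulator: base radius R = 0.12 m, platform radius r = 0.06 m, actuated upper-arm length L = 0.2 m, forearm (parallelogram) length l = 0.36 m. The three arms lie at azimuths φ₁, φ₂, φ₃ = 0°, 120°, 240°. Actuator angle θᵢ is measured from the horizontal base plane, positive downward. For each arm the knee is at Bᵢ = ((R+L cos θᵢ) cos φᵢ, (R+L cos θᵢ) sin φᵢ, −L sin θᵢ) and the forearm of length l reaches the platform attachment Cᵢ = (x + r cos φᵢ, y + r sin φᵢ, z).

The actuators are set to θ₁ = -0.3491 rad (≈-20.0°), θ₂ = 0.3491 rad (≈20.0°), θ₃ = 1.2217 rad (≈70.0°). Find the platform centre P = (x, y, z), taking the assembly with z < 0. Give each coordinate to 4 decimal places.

(0.1779, 0.1472, -0.2526)

O1 = (0.2479·cos0.0°, 0.2479·sin0.0°, 0.0684) = (0.2479, 0.0000, 0.0684)
arm 2 at φ=120.0°: (R−r)+L cos θ2 = 0.2479;  O2 = (-0.1240, 0.2147, -0.0684)
arm 3 at φ=240.0°: (R−r)+L cos θ3 = 0.1284;  O3 = (-0.0642, -0.1112, -0.1879)
eliminate P² terms by subtracting sphere 1 from 2 and 3
linear system: -0.7438x+0.4294y = 0.0000−-0.2736z; -0.6243x+-0.2224y = -0.0143−-0.5127z
det = 0.4335;  x = 0.0142+-0.6483z,  y = 0.0246+-0.4856z
sphere 1 gives Az²+Bz+C=0 with A=1.6560, B=0.1423, C=-0.0697;  B²−4AC=0.4819;  roots -0.2526, 0.1666;  negative root z = -0.2526
x = 0.1779, y = 0.1472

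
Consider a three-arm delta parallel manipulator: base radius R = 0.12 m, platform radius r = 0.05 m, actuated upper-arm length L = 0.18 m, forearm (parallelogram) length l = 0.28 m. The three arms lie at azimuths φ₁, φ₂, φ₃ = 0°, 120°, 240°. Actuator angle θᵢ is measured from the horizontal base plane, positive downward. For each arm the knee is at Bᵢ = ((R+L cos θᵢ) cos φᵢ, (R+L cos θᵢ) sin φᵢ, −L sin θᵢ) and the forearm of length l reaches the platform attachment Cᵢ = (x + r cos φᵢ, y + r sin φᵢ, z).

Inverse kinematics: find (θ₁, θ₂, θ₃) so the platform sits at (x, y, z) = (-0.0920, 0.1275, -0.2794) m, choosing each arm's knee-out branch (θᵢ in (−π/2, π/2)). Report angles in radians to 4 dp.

rotate P by −φ1: (-0.0920, 0.1275, -0.2794)
  A cos θ + B sin θ = C:  0.1620·cos θ + -0.2794·sin θ = -0.2071
  γ=atan2(-0.2794,0.1620)=-1.0454;  ψ=arccos(-0.6413)=2.2670;  θ1=γ+ψ≈1.2217
rotate P by −φ2: (0.1564, 0.0159, -0.2794)
  A=-0.0864, B=-0.2794, C=(l²−L²−A²−y'²−z²)/(2L)=-0.1105
  θ2 = atan2(B,A) + arccos(C/0.2925) = 0.0875
φ3=240.0° → target in arm frame (-0.0644, -0.1434)
  A=0.1344, B=-0.2794, C=(l²−L²−A²−y'²−z²)/(2L)=-0.1964
  θ3 = atan2(B,A) + arccos(C/0.3101) = 1.1344

θ₁ = 1.2217, θ₂ = 0.0875, θ₃ = 1.1344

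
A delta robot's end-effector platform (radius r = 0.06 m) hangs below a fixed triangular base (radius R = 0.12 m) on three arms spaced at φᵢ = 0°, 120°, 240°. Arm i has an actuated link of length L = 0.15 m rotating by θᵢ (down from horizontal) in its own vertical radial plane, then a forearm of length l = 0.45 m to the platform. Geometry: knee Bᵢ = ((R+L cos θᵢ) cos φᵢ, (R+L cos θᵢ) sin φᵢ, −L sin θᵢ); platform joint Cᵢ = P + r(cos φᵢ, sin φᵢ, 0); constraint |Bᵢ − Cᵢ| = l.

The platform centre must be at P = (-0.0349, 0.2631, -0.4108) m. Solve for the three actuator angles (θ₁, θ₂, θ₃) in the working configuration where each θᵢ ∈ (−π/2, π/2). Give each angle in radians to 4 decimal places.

θ₁ = 0.7851, θ₂ = -0.1744, θ₃ = 1.2216

φ1=0.0° → target in arm frame (-0.0349, 0.2631)
  e−x'=0.0949;  (l²−L²−(e−x')²−y'²−z²)/2L = -0.2233
  γ=atan2(-0.4108,0.0949)=-1.3438;  ψ=arccos(-0.5296)=2.1289;  θ1=γ+ψ≈0.7851
arm 2 (φ=120.0°): x'=0.2453, y'=-0.1013
  A=-0.1853, B=-0.4108, C=(l²−L²−A²−y'²−z²)/(2L)=-0.1112
  √(A²+B²)=0.4507;  θ2 = -1.9945+1.8201 ≈ -0.1744
φ3=240.0° → target in arm frame (-0.2104, -0.1618)
  A=0.2704, B=-0.4108, C=(l²−L²−A²−y'²−z²)/(2L)=-0.2935
  γ=atan2(-0.4108,0.2704)=-0.9887;  ψ=arccos(-0.5967)=2.2102;  θ3=γ+ψ≈1.2216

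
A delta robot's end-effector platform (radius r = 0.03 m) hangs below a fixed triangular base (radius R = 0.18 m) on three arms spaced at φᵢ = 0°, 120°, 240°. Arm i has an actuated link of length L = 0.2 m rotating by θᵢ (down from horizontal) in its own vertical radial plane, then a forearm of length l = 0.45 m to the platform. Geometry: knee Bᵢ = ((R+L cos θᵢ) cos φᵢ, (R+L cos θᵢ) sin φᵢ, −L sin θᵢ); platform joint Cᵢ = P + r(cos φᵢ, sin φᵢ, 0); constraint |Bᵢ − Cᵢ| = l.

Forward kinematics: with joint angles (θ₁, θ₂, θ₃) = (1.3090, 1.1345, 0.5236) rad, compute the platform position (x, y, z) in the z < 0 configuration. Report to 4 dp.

φ1=0.0°: virtual centre (0.2018, 0.0000, -0.1932), radius l
arm 2 at φ=120.0°: ρ2 = 0.2345;  centre 2 = (-0.1173, 0.2031, -0.1813)
φ3=240.0°: virtual centre (-0.1616, -0.2799, -0.1000), radius l
eliminate P² terms by subtracting sphere 1 from 2 and 3
linear system: -0.6380x+0.4062y = 0.0098−0.0238z; -0.7267x+-0.5598y = 0.0364−0.1864z
det = 0.6524;  x = -0.0311+0.1365z,  y = -0.0247+0.1557z
into |P−centre ₁|² = l²: 1.0429z² + 0.3151z + -0.1103 = 0;  Δ = 0.5596;  z = -0.5097 or 0.2076 → z<0 root = -0.5097
x = -0.1007, y = -0.1041

(-0.1007, -0.1041, -0.5097)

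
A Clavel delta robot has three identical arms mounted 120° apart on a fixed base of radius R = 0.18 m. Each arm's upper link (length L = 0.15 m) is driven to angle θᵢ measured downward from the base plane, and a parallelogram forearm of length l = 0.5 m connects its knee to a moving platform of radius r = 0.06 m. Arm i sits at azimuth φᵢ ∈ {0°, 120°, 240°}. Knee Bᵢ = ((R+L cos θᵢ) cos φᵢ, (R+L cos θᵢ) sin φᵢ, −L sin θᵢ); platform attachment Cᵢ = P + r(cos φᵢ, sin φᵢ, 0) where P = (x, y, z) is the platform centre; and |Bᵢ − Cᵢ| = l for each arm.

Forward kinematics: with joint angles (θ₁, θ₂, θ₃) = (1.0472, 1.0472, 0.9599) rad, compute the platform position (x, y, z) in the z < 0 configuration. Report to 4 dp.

(-0.0090, -0.0155, -0.5861)

φ1=0.0°: virtual centre (0.1950, 0.0000, -0.1299), radius l
S2 = (0.1950·cos120.0°, 0.1950·sin120.0°, -0.1299) = (-0.0975, 0.1689, -0.1299)
S3 = (0.2060·cos240.0°, 0.2060·sin240.0°, -0.1229) = (-0.1030, -0.1784, -0.1229)
|S₂|²−|S₁|² = 0.0000;  |S₃|²−|S₁|² = 0.0026
linear system: -0.5850x+0.3377y = 0.0000−0.0000z; -0.5960x+-0.3569y = 0.0026−0.0141z
det = 0.4101;  x = -0.0022+0.0116z,  y = -0.0038+0.0201z
into |P−S₁|² = l²: 1.0005z² + 0.2551z + -0.1942 = 0;  Δ = 0.8424;  z = -0.5861 or 0.3312 → z<0 root = -0.5861
x = -0.0090, y = -0.0155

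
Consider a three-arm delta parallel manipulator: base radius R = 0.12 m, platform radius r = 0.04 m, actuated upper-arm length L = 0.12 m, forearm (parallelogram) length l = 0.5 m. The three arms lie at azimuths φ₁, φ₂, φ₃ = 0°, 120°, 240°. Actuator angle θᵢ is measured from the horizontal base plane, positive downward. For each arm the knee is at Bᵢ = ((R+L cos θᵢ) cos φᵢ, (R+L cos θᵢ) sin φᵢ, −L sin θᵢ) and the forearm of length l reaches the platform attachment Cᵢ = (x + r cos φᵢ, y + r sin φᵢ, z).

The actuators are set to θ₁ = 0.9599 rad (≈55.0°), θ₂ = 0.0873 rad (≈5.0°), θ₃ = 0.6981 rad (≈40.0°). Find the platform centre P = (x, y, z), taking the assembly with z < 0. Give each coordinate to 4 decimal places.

(-0.1209, 0.1065, -0.5056)

S1 = (0.1488·cos0.0°, 0.1488·sin0.0°, -0.0983) = (0.1488, 0.0000, -0.0983)
arm 2 at φ=120.0°: (R−r)+L cos θ2 = 0.1995;  S2 = (-0.0998, 0.1728, -0.0105)
arm 3 at φ=240.0°: (R−r)+L cos θ3 = 0.1719;  S3 = (-0.0860, -0.1489, -0.0771)
eliminate P² terms by subtracting sphere 1 from 2 and 3
plane₁₂: -0.4972x+0.3456y+0.1757z = 0.0081
det = 0.3104;  x = -0.0119+0.2157z,  y = 0.0064+-0.1980z
sphere 1 gives Az²+Bz+C=0 with A=1.0857, B=0.1247, C=-0.2145;  B²−4AC=0.9469;  roots -0.5056, 0.3907;  negative root z = -0.5056
x = -0.1209, y = 0.1065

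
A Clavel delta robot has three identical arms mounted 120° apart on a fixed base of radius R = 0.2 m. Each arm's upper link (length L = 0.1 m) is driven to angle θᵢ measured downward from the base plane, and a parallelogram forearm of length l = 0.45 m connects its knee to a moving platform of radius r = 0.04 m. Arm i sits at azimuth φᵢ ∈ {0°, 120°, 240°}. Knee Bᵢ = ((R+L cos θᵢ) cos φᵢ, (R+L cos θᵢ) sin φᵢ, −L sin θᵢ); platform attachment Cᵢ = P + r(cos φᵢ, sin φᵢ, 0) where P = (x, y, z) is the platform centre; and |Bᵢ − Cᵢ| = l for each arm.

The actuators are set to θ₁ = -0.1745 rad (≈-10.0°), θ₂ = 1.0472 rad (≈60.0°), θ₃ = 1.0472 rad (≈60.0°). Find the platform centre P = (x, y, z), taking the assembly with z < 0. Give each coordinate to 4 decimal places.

O1 = (0.2585·cos0.0°, 0.2585·sin0.0°, 0.0174) = (0.2585, 0.0000, 0.0174)
arm 2 at φ=120.0°: (R−r)+L cos θ2 = 0.2100;  O2 = (-0.1050, 0.1819, -0.0866)
φ3=240.0°: virtual centre (-0.1050, -0.1819, -0.0866), radius l
|O₂|²−|O₁|² = -0.0155;  |O₃|²−|O₁|² = -0.0155
plane₁₂: -0.7270x+0.3637y+-0.2079z = -0.0155
Cramer: x(z) = 0.0213-0.2860z;  y(z) = 0.0000+0.0000z
into |P−O₁|² = l²: 1.0818z² + 0.1009z + -0.1460 = 0;  Δ = 0.6418;  z = -0.4169 or 0.3236 → z<0 root = -0.4169
x = 0.1406, y = 0.0000

(0.1406, 0.0000, -0.4169)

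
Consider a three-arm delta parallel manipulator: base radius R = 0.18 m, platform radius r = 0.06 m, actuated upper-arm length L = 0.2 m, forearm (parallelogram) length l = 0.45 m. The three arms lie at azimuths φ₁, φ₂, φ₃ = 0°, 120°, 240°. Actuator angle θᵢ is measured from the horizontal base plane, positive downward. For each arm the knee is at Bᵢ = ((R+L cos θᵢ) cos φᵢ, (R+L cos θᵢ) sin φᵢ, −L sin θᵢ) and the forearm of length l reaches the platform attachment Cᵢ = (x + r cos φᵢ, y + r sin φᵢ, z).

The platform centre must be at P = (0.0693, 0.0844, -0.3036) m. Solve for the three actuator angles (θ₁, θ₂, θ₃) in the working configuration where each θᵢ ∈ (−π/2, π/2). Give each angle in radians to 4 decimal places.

rotate P by −φ1: (0.0693, 0.0844, -0.3036)
  A cos θ + B sin θ = C:  0.0507·cos θ + -0.3036·sin θ = 0.1516
  √(A²+B²)=0.3078;  θ1 = -1.4053+1.0559 ≈ -0.3495
arm 2 (φ=120.0°): x'=0.0384, y'=-0.1022
  e−x'=0.0816;  (l²−L²−(e−x')²−y'²−z²)/2L = 0.1331
  θ2 = atan2(B,A) + arccos(C/0.3144) = -0.1746
φ3=240.0° → target in arm frame (-0.1077, 0.0178)
  A cos θ + B sin θ = C:  0.2277·cos θ + -0.3036·sin θ = 0.0454
  √(A²+B²)=0.3795;  θ3 = -0.9272+1.4510 ≈ 0.5238

θ₁ = -0.3495, θ₂ = -0.1746, θ₃ = 0.5238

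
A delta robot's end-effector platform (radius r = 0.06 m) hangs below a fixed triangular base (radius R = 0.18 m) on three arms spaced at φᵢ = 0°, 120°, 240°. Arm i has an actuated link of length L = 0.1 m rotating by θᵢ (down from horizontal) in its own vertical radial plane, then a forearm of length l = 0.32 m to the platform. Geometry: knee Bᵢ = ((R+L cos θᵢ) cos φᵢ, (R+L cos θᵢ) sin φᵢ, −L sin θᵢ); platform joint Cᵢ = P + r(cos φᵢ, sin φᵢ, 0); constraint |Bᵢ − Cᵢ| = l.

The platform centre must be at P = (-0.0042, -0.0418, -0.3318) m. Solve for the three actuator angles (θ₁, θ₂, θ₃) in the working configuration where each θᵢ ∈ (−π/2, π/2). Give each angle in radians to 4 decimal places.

rotate P by −φ1: (-0.0042, -0.0418, -0.3318)
  e−x'=0.1242;  (l²−L²−(e−x')²−y'²−z²)/2L = -0.1743
  √(A²+B²)=0.3543;  θ1 = -1.2126+2.0852 ≈ 0.8726
φ2=120.0° → target in arm frame (-0.0341, 0.0245)
  A=0.1541, B=-0.3318, C=(l²−L²−A²−y'²−z²)/(2L)=-0.2102
  θ2 = atan2(B,A) + arccos(C/0.3658) = 1.0469
φ3=240.0° → target in arm frame (0.0383, 0.0173)
  A cos θ + B sin θ = C:  0.0817·cos θ + -0.3318·sin θ = -0.1233
  √(A²+B²)=0.3417;  θ3 = -1.3294+1.9400 ≈ 0.6107

θ₁ = 0.8726, θ₂ = 1.0469, θ₃ = 0.6107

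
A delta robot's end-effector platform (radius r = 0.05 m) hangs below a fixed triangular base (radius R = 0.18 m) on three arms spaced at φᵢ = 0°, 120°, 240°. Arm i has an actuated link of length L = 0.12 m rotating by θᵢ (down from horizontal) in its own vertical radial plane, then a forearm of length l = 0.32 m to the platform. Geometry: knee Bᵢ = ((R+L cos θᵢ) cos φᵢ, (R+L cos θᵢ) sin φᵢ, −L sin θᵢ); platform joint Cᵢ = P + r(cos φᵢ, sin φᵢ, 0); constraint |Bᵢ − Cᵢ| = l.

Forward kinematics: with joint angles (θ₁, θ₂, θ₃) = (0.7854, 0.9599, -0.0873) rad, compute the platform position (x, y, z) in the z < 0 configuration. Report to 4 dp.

O1 = (0.2149·cos0.0°, 0.2149·sin0.0°, -0.0849) = (0.2149, 0.0000, -0.0849)
φ2=120.0°: virtual centre (-0.0994, 0.1722, -0.0983), radius l
O3 = (0.2495·cos240.0°, 0.2495·sin240.0°, 0.0105) = (-0.1248, -0.2161, 0.0105)
|O₂|²−|O₁|² = -0.0042;  |O₃|²−|O₁|² = 0.0090
linear system: -0.6285x+0.3444y = -0.0042−-0.0269z; -0.6792x+-0.4322y = 0.0090−0.1906z
Cramer: x(z) = -0.0026+0.1069z;  y(z) = -0.0168+0.2731z
into |P−O₁|² = l²: 1.0860z² + 0.1141z + -0.0476 = 0;  Δ = 0.2200;  z = -0.2684 or 0.1634 → z<0 root = -0.2684
x = -0.0313, y = -0.0901

(-0.0313, -0.0901, -0.2684)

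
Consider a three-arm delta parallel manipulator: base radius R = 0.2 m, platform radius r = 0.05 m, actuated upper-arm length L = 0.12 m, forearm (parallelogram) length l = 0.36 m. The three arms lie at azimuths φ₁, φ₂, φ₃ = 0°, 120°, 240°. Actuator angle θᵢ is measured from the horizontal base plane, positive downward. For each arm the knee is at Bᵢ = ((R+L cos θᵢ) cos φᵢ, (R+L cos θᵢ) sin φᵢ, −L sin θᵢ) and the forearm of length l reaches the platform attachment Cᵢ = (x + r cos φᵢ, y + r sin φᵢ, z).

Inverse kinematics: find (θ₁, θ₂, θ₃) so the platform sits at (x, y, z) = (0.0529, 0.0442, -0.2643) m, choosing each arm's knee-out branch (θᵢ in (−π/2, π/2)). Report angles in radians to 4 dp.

θ₁ = -0.1745, θ₂ = 0.1745, θ₃ = 0.6985

arm 1 (φ=0.0°): x'=0.0529, y'=0.0442
  A=0.0971, B=-0.2643, C=(l²−L²−A²−y'²−z²)/(2L)=0.1415
  √(A²+B²)=0.2816;  θ1 = -1.2187+1.0442 ≈ -0.1745
rotate P by −φ2: (0.0118, -0.0679, -0.2643)
  e−x'=0.1382;  (l²−L²−(e−x')²−y'²−z²)/2L = 0.0902
  √(A²+B²)=0.2982;  θ2 = -1.0891+1.2636 ≈ 0.1745
arm 3 (φ=240.0°): x'=-0.0647, y'=0.0237
  A=0.2147, B=-0.2643, C=(l²−L²−A²−y'²−z²)/(2L)=-0.0055
  θ3 = atan2(B,A) + arccos(C/0.3405) = 0.6985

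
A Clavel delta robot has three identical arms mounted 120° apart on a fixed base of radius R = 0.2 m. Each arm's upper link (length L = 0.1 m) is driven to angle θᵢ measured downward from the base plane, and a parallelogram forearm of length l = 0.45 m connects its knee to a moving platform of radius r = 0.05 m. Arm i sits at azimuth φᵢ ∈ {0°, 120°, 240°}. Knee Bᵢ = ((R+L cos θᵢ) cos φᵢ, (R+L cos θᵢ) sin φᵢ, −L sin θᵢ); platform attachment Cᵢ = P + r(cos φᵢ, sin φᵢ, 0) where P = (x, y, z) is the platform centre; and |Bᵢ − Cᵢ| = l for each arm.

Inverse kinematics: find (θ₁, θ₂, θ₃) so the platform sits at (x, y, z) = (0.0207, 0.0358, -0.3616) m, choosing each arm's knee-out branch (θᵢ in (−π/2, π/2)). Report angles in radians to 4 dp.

rotate P by −φ1: (0.0207, 0.0358, -0.3616)
  e−x'=0.1293;  (l²−L²−(e−x')²−y'²−z²)/2L = 0.2187
  θ1 = atan2(B,A) + arccos(C/0.3840) = -0.2626
rotate P by −φ2: (0.0207, -0.0358, -0.3616)
  A cos θ + B sin θ = C:  0.1293·cos θ + -0.3616·sin θ = 0.2187
  θ2 = atan2(B,A) + arccos(C/0.3840) = -0.2622
arm 3 (φ=240.0°): x'=-0.0414, y'=0.0000
  A=0.1914, B=-0.3616, C=(l²−L²−A²−y'²−z²)/(2L)=0.1256
  √(A²+B²)=0.4091;  θ3 = -1.0841+1.2586 ≈ 0.1746

θ₁ = -0.2626, θ₂ = -0.2622, θ₃ = 0.1746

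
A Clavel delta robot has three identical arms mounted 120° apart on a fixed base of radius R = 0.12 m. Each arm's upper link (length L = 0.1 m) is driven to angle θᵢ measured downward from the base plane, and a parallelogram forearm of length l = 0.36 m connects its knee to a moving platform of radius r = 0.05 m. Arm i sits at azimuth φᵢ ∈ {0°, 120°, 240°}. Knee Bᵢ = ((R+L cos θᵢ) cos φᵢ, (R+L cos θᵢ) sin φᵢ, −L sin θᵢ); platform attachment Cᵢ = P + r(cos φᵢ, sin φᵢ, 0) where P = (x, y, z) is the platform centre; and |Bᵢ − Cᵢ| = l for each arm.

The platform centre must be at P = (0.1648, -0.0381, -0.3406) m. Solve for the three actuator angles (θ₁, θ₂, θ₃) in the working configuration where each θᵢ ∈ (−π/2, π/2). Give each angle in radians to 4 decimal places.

θ₁ = -0.1745, θ₂ = 1.1346, θ₃ = 0.8727

rotate P by −φ1: (0.1648, -0.0381, -0.3406)
  A cos θ + B sin θ = C:  -0.0948·cos θ + -0.3406·sin θ = -0.0342
  √(A²+B²)=0.3535;  θ1 = -1.8423+1.6678 ≈ -0.1745
arm 2 (φ=120.0°): x'=-0.1154, y'=-0.1237
  e−x'=0.1854;  (l²−L²−(e−x')²−y'²−z²)/2L = -0.2304
  γ=atan2(-0.3406,0.1854)=-1.0723;  ψ=arccos(-0.5941)=2.2069;  θ2=γ+ψ≈1.1346
φ3=240.0° → target in arm frame (-0.0494, 0.1618)
  A cos θ + B sin θ = C:  0.1194·cos θ + -0.3406·sin θ = -0.1842
  γ=atan2(-0.3406,0.1194)=-1.2336;  ψ=arccos(-0.5103)=2.1063;  θ3=γ+ψ≈0.8727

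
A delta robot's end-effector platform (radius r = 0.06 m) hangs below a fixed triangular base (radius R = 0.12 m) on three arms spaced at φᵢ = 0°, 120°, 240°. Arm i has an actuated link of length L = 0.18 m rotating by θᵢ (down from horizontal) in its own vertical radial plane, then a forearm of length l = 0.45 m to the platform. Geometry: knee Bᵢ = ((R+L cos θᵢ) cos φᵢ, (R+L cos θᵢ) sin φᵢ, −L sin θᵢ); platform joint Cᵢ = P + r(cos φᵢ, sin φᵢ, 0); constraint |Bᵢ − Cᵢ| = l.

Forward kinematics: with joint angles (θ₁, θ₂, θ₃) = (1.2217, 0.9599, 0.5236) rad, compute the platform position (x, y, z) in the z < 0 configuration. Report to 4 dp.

φ1=0.0°: virtual centre (0.1216, 0.0000, -0.1691), radius l
φ2=120.0°: virtual centre (-0.0816, 0.1414, -0.1474), radius l
S3 = (0.2159·cos240.0°, 0.2159·sin240.0°, -0.0900) = (-0.1079, -0.1870, -0.0900)
eliminate P² terms by subtracting sphere 1 from 2 and 3
[-0.4064 0.2828 0.0434]·P = 0.0050;  [-0.4590 -0.3739 0.1583]·P = 0.0113
Cramer: x(z) = -0.0180+0.2164z;  y(z) = -0.0082+0.1576z
into |P−S₁|² = l²: 1.0717z² + 0.2753z + -0.1543 = 0;  Δ = 0.7374;  z = -0.5291 or 0.2722 → z<0 root = -0.5291
x = -0.1325, y = -0.0916

(-0.1325, -0.0916, -0.5291)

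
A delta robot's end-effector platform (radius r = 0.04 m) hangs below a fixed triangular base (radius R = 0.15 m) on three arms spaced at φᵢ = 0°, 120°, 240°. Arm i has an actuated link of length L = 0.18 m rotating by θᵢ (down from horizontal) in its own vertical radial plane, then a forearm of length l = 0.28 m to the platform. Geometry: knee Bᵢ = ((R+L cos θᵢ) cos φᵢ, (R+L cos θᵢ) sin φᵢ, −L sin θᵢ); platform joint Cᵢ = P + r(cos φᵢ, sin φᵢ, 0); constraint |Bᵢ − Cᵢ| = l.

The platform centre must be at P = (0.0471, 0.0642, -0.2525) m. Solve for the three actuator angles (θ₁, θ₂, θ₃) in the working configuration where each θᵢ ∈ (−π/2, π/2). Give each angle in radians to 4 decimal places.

θ₁ = 0.5235, θ₂ = 0.6108, θ₃ = 1.1345

arm 1 (φ=0.0°): x'=0.0471, y'=0.0642
  A cos θ + B sin θ = C:  0.0629·cos θ + -0.2525·sin θ = -0.0718
  θ1 = atan2(B,A) + arccos(C/0.2602) = 0.5235
φ2=120.0° → target in arm frame (0.0320, -0.0729)
  A cos θ + B sin θ = C:  0.0780·cos θ + -0.2525·sin θ = -0.0810
  √(A²+B²)=0.2643;  θ2 = -1.2714+1.8822 ≈ 0.6108
arm 3 (φ=240.0°): x'=-0.0791, y'=0.0087
  e−x'=0.1891;  (l²−L²−(e−x')²−y'²−z²)/2L = -0.1489
  γ=atan2(-0.2525,0.1891)=-0.9279;  ψ=arccos(-0.4720)=2.0624;  θ3=γ+ψ≈1.1345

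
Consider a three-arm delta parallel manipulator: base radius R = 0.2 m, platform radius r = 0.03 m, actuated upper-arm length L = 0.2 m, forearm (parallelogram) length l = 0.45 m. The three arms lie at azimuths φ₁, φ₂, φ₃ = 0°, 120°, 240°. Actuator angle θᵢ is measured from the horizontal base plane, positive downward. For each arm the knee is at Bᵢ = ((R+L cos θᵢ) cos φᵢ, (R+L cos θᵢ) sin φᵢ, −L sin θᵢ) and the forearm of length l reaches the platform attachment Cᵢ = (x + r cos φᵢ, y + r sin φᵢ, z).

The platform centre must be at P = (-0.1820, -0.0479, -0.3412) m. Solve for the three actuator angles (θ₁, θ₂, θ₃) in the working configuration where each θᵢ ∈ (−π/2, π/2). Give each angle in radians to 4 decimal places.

rotate P by −φ1: (-0.1820, -0.0479, -0.3412)
  e−x'=0.3520;  (l²−L²−(e−x')²−y'²−z²)/2L = -0.2003
  √(A²+B²)=0.4902;  θ1 = -0.7698+1.9917 ≈ 1.2219
rotate P by −φ2: (0.0495, 0.1816, -0.3412)
  A cos θ + B sin θ = C:  0.1205·cos θ + -0.3412·sin θ = -0.0035
  θ2 = atan2(B,A) + arccos(C/0.3618) = 0.3491
arm 3 (φ=240.0°): x'=0.1325, y'=-0.1337
  A=0.0375, B=-0.3412, C=(l²−L²−A²−y'²−z²)/(2L)=0.0670
  θ3 = atan2(B,A) + arccos(C/0.3433) = -0.0870

θ₁ = 1.2219, θ₂ = 0.3491, θ₃ = -0.0870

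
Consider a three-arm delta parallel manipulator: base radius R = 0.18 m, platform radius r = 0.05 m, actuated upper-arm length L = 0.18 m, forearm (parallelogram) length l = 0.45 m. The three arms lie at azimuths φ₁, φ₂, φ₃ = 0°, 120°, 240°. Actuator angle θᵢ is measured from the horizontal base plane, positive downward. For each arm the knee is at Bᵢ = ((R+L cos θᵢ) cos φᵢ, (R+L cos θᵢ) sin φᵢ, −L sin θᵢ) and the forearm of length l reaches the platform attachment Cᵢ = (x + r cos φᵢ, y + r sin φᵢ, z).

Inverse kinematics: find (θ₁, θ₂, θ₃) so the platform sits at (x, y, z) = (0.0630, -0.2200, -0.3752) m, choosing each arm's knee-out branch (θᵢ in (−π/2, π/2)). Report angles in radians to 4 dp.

θ₁ = 0.3493, θ₂ = 1.3090, θ₃ = -0.0876

φ1=0.0° → target in arm frame (0.0630, -0.2200)
  A=0.0670, B=-0.3752, C=(l²−L²−A²−y'²−z²)/(2L)=-0.0655
  γ=atan2(-0.3752,0.0670)=-1.3941;  ψ=arccos(-0.1717)=1.7434;  θ1=γ+ψ≈0.3493
arm 2 (φ=120.0°): x'=-0.2220, y'=0.0554
  A cos θ + B sin θ = C:  0.3520·cos θ + -0.3752·sin θ = -0.2713
  θ2 = atan2(B,A) + arccos(C/0.5145) = 1.3090
rotate P by −φ3: (0.1590, 0.1646, -0.3752)
  A=-0.0290, B=-0.3752, C=(l²−L²−A²−y'²−z²)/(2L)=0.0039
  √(A²+B²)=0.3763;  θ3 = -1.6480+1.5604 ≈ -0.0876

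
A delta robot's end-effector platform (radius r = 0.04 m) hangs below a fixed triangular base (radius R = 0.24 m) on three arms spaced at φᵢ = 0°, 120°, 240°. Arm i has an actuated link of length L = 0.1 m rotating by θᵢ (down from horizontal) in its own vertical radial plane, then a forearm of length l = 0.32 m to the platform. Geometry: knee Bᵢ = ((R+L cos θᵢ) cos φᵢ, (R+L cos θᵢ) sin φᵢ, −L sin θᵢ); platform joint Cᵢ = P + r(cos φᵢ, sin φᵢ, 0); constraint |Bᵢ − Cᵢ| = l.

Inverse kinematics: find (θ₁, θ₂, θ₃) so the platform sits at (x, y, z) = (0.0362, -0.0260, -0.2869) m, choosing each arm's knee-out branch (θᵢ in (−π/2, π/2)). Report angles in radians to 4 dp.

arm 1 (φ=0.0°): x'=0.0362, y'=-0.0260
  A cos θ + B sin θ = C:  0.1638·cos θ + -0.2869·sin θ = -0.0871
  θ1 = atan2(B,A) + arccos(C/0.3304) = 0.7855
arm 2 (φ=120.0°): x'=-0.0406, y'=-0.0184
  e−x'=0.2406;  (l²−L²−(e−x')²−y'²−z²)/2L = -0.2407
  θ2 = atan2(B,A) + arccos(C/0.3744) = 1.3961
φ3=240.0° → target in arm frame (0.0044, 0.0444)
  e−x'=0.1956;  (l²−L²−(e−x')²−y'²−z²)/2L = -0.1507
  γ=atan2(-0.2869,0.1956)=-0.9724;  ψ=arccos(-0.4339)=2.0196;  θ3=γ+ψ≈1.0472

θ₁ = 0.7855, θ₂ = 1.3961, θ₃ = 1.0472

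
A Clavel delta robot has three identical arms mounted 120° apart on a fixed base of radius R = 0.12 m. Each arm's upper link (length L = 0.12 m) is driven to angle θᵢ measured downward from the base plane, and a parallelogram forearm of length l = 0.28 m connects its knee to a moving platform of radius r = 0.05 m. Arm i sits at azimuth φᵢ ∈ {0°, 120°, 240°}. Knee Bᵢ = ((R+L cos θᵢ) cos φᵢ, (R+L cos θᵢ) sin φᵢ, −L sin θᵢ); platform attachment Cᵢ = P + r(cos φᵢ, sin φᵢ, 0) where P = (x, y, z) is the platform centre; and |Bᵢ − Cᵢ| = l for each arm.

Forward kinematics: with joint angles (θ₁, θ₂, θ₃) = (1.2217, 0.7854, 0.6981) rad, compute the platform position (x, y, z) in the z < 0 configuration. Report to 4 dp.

(-0.0715, -0.0100, -0.3248)

φ1=0.0°: virtual centre (0.1110, 0.0000, -0.1128), radius l
S2 = (0.1549·cos120.0°, 0.1549·sin120.0°, -0.0849) = (-0.0774, 0.1341, -0.0849)
S3 = (0.1619·cos240.0°, 0.1619·sin240.0°, -0.0771) = (-0.0810, -0.1402, -0.0771)
|S₂|²−|S₁|² = 0.0061;  |S₃|²−|S₁|² = 0.0071
[-0.3769 0.2682 0.0558]·P = 0.0061;  [-0.3840 -0.2805 0.0713]·P = 0.0071
det = 0.2087;  x = -0.0174+0.1666z,  y = -0.0016+0.0260z
into |P−S₁|² = l²: 1.0284z² + 0.1827z + -0.0492 = 0;  Δ = 0.2357;  z = -0.3248 or 0.1472 → z<0 root = -0.3248
x = -0.0715, y = -0.0100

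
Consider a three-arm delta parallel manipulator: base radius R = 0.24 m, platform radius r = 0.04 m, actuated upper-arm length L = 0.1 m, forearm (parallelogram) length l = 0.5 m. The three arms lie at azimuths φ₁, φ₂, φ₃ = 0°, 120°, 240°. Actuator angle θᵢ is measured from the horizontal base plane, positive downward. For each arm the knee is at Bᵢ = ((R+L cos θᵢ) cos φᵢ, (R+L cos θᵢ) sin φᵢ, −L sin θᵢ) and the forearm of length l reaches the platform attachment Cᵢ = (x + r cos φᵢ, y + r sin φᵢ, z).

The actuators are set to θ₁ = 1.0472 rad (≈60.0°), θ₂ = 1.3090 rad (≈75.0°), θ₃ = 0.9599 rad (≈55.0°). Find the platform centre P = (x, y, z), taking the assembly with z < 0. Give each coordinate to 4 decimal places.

(0.0095, -0.0338, -0.5237)

φ1=0.0°: virtual centre (0.2500, 0.0000, -0.0866), radius l
arm 2 at φ=120.0°: e+L cos θ2 = 0.2259;  O2 = (-0.1129, 0.1956, -0.0966)
O3 = (0.2574·cos240.0°, 0.2574·sin240.0°, -0.0819) = (-0.1287, -0.2229, -0.0819)
eliminate P² terms by subtracting sphere 1 from 2 and 3
plane₁₂: -0.7259x+0.3912y+-0.0200z = -0.0096
det = 0.6199;  x = 0.0051+-0.0084z,  y = -0.0152+0.0354z
quadratic in z: (1.0013)z²+(0.1763)z+(-0.1823)=0, √Δ=0.8724 → z ∈ {-0.5237, 0.3476}; z = -0.5237 (taking z<0)
x = 0.0095, y = -0.0338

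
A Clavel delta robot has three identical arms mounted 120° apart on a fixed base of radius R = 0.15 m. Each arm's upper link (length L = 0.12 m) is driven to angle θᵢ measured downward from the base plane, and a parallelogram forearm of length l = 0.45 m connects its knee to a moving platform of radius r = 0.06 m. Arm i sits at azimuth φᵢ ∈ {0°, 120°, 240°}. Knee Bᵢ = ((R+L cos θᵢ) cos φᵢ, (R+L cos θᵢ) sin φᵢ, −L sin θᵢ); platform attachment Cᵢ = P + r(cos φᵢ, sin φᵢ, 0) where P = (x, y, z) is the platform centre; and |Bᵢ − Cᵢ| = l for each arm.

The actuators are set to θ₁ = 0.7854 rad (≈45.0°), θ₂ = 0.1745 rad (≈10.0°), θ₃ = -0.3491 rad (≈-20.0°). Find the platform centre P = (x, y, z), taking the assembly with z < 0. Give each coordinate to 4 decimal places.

centre 1 = (0.1749·cos0.0°, 0.1749·sin0.0°, -0.0849) = (0.1749, 0.0000, -0.0849)
centre 2 = (0.2082·cos120.0°, 0.2082·sin120.0°, -0.0208) = (-0.1041, 0.1803, -0.0208)
arm 3 at φ=240.0°: ρ3 = 0.2028;  centre 3 = (-0.1014, -0.1756, 0.0410)
subtract pairs → two planes through P
linear system: -0.5579x+0.3606y = 0.0060−0.1280z; -0.5525x+-0.3512y = 0.0050−0.2518z
det = 0.3951;  x = -0.0099+0.3436z,  y = 0.0013+0.1765z
quadratic in z: (1.1492)z²+(0.0432)z+(-0.1612)=0, √Δ=0.8618 → z ∈ {-0.3937, 0.3562}; z = -0.3937 (taking z<0)
x = -0.1452, y = -0.0682

(-0.1452, -0.0682, -0.3937)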